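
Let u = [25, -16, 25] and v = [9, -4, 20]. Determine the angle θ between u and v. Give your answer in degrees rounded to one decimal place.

u · v = 25·9 + (-16)·(-4) + 25·20 = 225 + 64 + 500 = 789
|u|² = 625 + 256 + 625 = 1506,  |u| = √1506 ≈ 38.807216
|v|² = 81 + 16 + 400 = 497,  |v| = √497 ≈ 22.293497
cos θ = 789 / (38.807216 · 22.293497) ≈ 0.91198
θ = arccos(0.91198) ≈ 24.2°

24.2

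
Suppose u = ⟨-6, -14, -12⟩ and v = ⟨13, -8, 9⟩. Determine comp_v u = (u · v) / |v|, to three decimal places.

u · v = (-6)·13 + (-14)·(-8) + (-12)·9 = -78 + 112 - 108 = -74
|v| = √(169 + 64 + 81) = √314 ≈ 17.7200
comp_v u = -74 / √314 ≈ -4.176

-4.176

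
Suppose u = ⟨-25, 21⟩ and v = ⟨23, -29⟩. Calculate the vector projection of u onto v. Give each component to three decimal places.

(-19.877, 25.063)

u · v = (-25)·23 + 21·(-29) = -575 - 609 = -1184
|v|² = 529 + 841 = 1370
proj_v u = (-1184/1370) · (23, -29) ≈ (-19.877, 25.063)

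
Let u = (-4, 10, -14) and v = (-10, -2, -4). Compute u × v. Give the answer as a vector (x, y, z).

(-68, 124, 108)

i: 10·(-4) - (-14)·(-2) = -40 - 28 = -68
j: (-14)·(-10) - (-4)·(-4) = 140 - 16 = 124
k: (-4)·(-2) - 10·(-10) = 8 - (-100) = 108
u × v = (-68, 124, 108)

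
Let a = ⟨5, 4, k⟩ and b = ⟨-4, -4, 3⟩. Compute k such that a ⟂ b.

a · b = 5·(-4) + 4·(-4) + k·3 = -36 + 3k
Set equal to 0: 3k = 36, so k = 12.

12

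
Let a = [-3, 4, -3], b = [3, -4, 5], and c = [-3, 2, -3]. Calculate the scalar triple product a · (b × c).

-12

b × c:
i: (-4)·(-3) - 5·2 = 12 - 10 = 2
j: 5·(-3) - 3·(-3) = -15 - (-9) = -6
k: 3·2 - (-4)·(-3) = 6 - 12 = -6
b × c = (2, -6, -6)
a · (b × c) = (-3)·2 + 4·(-6) + (-3)·(-6) = -6 - 24 + 18 = -12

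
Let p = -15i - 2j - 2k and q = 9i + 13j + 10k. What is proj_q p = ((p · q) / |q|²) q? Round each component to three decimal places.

(-4.654, -6.723, -5.171)

p · q = (-15)·9 + (-2)·13 + (-2)·10 = -135 - 26 - 20 = -181
|q|² = 81 + 169 + 100 = 350
proj_q p = (-181/350) · (9, 13, 10) ≈ (-4.654, -6.723, -5.171)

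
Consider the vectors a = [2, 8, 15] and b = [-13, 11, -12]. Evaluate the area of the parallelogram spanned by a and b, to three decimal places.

i: 8·(-12) - 15·11 = -96 - 165 = -261
j: 15·(-13) - 2·(-12) = -195 - (-24) = -171
k: 2·11 - 8·(-13) = 22 - (-104) = 126
a × b = (-261, -171, 126)
|a × b| = √((-261)² + (-171)² + 126²) = √113238 ≈ 336.5085

336.509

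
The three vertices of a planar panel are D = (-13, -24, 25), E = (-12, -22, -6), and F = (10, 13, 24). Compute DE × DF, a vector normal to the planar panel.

(1145, -712, -9)

DE = (1, 2, -31)
DF = (23, 37, -1)
i: 2·(-1) - (-31)·37 = -2 - (-1147) = 1145
j: (-31)·23 - 1·(-1) = -713 - (-1) = -712
k: 1·37 - 2·23 = 37 - 46 = -9
DE × DF = (1145, -712, -9)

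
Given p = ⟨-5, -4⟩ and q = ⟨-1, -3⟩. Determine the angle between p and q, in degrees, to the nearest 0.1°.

32.9

p · q = (-5)·(-1) + (-4)·(-3) = 5 + 12 = 17
|p|² = 25 + 16 = 41,  |p| = √41 ≈ 6.403124
|q|² = 1 + 9 = 10,  |q| = √10 ≈ 3.162278
cos θ = 17 / (6.403124 · 3.162278) ≈ 0.83957
θ = arccos(0.83957) ≈ 32.9°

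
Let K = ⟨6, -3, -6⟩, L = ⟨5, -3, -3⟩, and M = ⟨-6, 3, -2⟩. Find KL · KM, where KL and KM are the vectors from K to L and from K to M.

24

KL = L − K = (-1, 0, 3)
KM = M − K = (-12, 6, 4)
KL · KM = (-1)·(-12) + 0·6 + 3·4 = 12 + 0 + 12 = 24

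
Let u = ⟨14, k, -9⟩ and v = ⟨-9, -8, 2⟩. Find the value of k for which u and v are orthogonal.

u · v = 14·(-9) + k·(-8) + (-9)·2 = -144 - 8k
Set equal to 0: -8k = 144, so k = -18.

-18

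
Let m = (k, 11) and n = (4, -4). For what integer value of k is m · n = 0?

m · n = k·4 + 11·(-4) = -44 + 4k
Set equal to 0: 4k = 44, so k = 11.

11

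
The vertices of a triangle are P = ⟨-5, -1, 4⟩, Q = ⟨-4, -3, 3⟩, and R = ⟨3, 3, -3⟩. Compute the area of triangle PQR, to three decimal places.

13.463

PQ = (1, -2, -1),  PR = (8, 4, -7)
i: (-2)·(-7) - (-1)·4 = 14 - (-4) = 18
j: (-1)·8 - 1·(-7) = -8 - (-7) = -1
k: 1·4 - (-2)·8 = 4 - (-16) = 20
PQ × PR = (18, -1, 20)
|PQ × PR| = √725 ≈ 26.9258
area = ½ · 26.9258 ≈ 13.463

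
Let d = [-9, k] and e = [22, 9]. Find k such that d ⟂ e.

d · e = (-9)·22 + k·9 = -198 + 9k
Set equal to 0: 9k = 198, so k = 22.

22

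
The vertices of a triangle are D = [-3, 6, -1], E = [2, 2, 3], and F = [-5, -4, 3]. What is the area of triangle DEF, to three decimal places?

34.366

DE = (5, -4, 4),  DF = (-2, -10, 4)
i: (-4)·4 - 4·(-10) = -16 - (-40) = 24
j: 4·(-2) - 5·4 = -8 - 20 = -28
k: 5·(-10) - (-4)·(-2) = -50 - 8 = -58
DE × DF = (24, -28, -58)
|DE × DF| = √4724 ≈ 68.7314
area = ½ · 68.7314 ≈ 34.366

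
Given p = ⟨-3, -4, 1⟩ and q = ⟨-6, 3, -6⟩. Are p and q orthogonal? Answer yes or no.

p · q = (-3)·(-6) + (-4)·3 + 1·(-6) = 18 - 12 - 6 = 0
Zero, so the vectors are orthogonal.

yes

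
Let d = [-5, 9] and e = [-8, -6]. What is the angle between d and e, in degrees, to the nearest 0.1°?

97.8

d · e = (-5)·(-8) + 9·(-6) = 40 - 54 = -14
|d|² = 25 + 81 = 106,  |d| = √106 ≈ 10.295630
|e|² = 64 + 36 = 100,  |e| = √100 ≈ 10.000000
cos θ = -14 / (10.295630 · 10.000000) ≈ -0.13598
θ = arccos(-0.13598) ≈ 97.8°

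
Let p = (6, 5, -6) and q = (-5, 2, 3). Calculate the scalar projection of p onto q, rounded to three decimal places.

-6.164

p · q = 6·(-5) + 5·2 + (-6)·3 = -30 + 10 - 18 = -38
|q| = √(25 + 4 + 9) = √38 ≈ 6.1644
comp_q p = -38 / √38 ≈ -6.164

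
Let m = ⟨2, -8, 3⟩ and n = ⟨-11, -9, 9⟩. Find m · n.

m · n = 2·(-11) + (-8)·(-9) + 3·9 = -22 + 72 + 27 = 77

77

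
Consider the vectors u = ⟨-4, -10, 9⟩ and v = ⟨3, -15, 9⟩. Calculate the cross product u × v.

i: (-10)·9 - 9·(-15) = -90 - (-135) = 45
j: 9·3 - (-4)·9 = 27 - (-36) = 63
k: (-4)·(-15) - (-10)·3 = 60 - (-30) = 90
u × v = (45, 63, 90)

(45, 63, 90)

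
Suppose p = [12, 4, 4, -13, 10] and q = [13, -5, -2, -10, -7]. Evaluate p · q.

188

p · q = 12·13 + 4·(-5) + 4·(-2) + (-13)·(-10) + 10·(-7) = 156 - 20 - 8 + 130 - 70 = 188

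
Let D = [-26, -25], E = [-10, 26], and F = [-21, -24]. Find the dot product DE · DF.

DE = E − D = (16, 51)
DF = F − D = (5, 1)
DE · DF = 16·5 + 51·1 = 80 + 51 = 131

131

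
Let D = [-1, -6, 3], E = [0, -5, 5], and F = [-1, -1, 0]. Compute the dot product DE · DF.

-1

DE = E − D = (1, 1, 2)
DF = F − D = (0, 5, -3)
DE · DF = 1·0 + 1·5 + 2·(-3) = 0 + 5 - 6 = -1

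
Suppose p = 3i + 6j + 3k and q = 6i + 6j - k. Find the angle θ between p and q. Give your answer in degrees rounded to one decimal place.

35.7

p · q = 3·6 + 6·6 + 3·(-1) = 18 + 36 - 3 = 51
|p|² = 9 + 36 + 9 = 54,  |p| = √54 ≈ 7.348469
|q|² = 36 + 36 + 1 = 73,  |q| = √73 ≈ 8.544004
cos θ = 51 / (7.348469 · 8.544004) ≈ 0.81229
θ = arccos(0.81229) ≈ 35.7°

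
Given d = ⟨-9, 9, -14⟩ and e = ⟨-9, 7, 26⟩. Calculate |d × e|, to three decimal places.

490.049

i: 9·26 - (-14)·7 = 234 - (-98) = 332
j: (-14)·(-9) - (-9)·26 = 126 - (-234) = 360
k: (-9)·7 - 9·(-9) = -63 - (-81) = 18
d × e = (332, 360, 18)
|d × e| = √(332² + 360² + 18²) = √240148 ≈ 490.0490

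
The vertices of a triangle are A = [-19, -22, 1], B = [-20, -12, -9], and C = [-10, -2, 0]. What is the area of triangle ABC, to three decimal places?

AB = (-1, 10, -10),  AC = (9, 20, -1)
i: 10·(-1) - (-10)·20 = -10 - (-200) = 190
j: (-10)·9 - (-1)·(-1) = -90 - 1 = -91
k: (-1)·20 - 10·9 = -20 - 90 = -110
AB × AC = (190, -91, -110)
|AB × AC| = √56481 ≈ 237.6573
area = ½ · 237.6573 ≈ 118.829

118.829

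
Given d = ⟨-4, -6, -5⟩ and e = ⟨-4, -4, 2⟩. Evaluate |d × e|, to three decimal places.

43.267

i: (-6)·2 - (-5)·(-4) = -12 - 20 = -32
j: (-5)·(-4) - (-4)·2 = 20 - (-8) = 28
k: (-4)·(-4) - (-6)·(-4) = 16 - 24 = -8
d × e = (-32, 28, -8)
|d × e| = √((-32)² + 28² + (-8)²) = √1872 ≈ 43.2666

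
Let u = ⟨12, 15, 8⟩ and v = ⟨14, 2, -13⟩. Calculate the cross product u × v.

i: 15·(-13) - 8·2 = -195 - 16 = -211
j: 8·14 - 12·(-13) = 112 - (-156) = 268
k: 12·2 - 15·14 = 24 - 210 = -186
u × v = (-211, 268, -186)

(-211, 268, -186)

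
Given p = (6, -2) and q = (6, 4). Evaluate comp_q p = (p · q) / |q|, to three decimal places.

3.883

p · q = 6·6 + (-2)·4 = 36 - 8 = 28
|q| = √(36 + 16) = √52 ≈ 7.2111
comp_q p = 28 / √52 ≈ 3.883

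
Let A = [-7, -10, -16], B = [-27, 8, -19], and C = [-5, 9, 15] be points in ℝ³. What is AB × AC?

AB = (-20, 18, -3)
AC = (2, 19, 31)
i: 18·31 - (-3)·19 = 558 - (-57) = 615
j: (-3)·2 - (-20)·31 = -6 - (-620) = 614
k: (-20)·19 - 18·2 = -380 - 36 = -416
AB × AC = (615, 614, -416)

(615, 614, -416)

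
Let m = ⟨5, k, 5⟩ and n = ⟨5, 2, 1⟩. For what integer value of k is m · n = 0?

m · n = 5·5 + k·2 + 5·1 = 30 + 2k
Set equal to 0: 2k = -30, so k = -15.

-15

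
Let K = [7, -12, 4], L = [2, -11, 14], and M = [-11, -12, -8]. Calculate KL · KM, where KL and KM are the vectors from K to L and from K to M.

KL = L − K = (-5, 1, 10)
KM = M − K = (-18, 0, -12)
KL · KM = (-5)·(-18) + 1·0 + 10·(-12) = 90 + 0 - 120 = -30

-30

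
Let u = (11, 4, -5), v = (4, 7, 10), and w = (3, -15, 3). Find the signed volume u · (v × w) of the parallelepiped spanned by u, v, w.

2358

v × w:
i: 7·3 - 10·(-15) = 21 - (-150) = 171
j: 10·3 - 4·3 = 30 - 12 = 18
k: 4·(-15) - 7·3 = -60 - 21 = -81
v × w = (171, 18, -81)
u · (v × w) = 11·171 + 4·18 + (-5)·(-81) = 1881 + 72 + 405 = 2358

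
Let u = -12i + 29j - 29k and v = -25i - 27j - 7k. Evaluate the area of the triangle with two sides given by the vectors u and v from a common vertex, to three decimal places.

i: 29·(-7) - (-29)·(-27) = -203 - 783 = -986
j: (-29)·(-25) - (-12)·(-7) = 725 - 84 = 641
k: (-12)·(-27) - 29·(-25) = 324 - (-725) = 1049
u × v = (-986, 641, 1049)
|u × v| = √((-986)² + 641² + 1049²) = √2483478 ≈ 1575.9055
area = ½ · 1575.9055 ≈ 787.953

787.953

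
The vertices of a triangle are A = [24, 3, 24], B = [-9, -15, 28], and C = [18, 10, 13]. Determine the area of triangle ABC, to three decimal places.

270.920

AB = (-33, -18, 4),  AC = (-6, 7, -11)
i: (-18)·(-11) - 4·7 = 198 - 28 = 170
j: 4·(-6) - (-33)·(-11) = -24 - 363 = -387
k: (-33)·7 - (-18)·(-6) = -231 - 108 = -339
AB × AC = (170, -387, -339)
|AB × AC| = √293590 ≈ 541.8395
area = ½ · 541.8395 ≈ 270.920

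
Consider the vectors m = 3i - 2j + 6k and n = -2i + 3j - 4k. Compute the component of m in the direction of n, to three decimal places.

m · n = 3·(-2) + (-2)·3 + 6·(-4) = -6 - 6 - 24 = -36
|n| = √(4 + 9 + 16) = √29 ≈ 5.3852
comp_n m = -36 / √29 ≈ -6.685

-6.685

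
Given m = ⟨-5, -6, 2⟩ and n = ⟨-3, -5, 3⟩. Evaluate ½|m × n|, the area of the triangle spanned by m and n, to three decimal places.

6.964

i: (-6)·3 - 2·(-5) = -18 - (-10) = -8
j: 2·(-3) - (-5)·3 = -6 - (-15) = 9
k: (-5)·(-5) - (-6)·(-3) = 25 - 18 = 7
m × n = (-8, 9, 7)
|m × n| = √((-8)² + 9² + 7²) = √194 ≈ 13.9284
area = ½ · 13.9284 ≈ 6.964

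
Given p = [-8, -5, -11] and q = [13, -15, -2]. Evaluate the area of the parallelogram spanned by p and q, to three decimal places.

i: (-5)·(-2) - (-11)·(-15) = 10 - 165 = -155
j: (-11)·13 - (-8)·(-2) = -143 - 16 = -159
k: (-8)·(-15) - (-5)·13 = 120 - (-65) = 185
p × q = (-155, -159, 185)
|p × q| = √((-155)² + (-159)² + 185²) = √83531 ≈ 289.0173

289.017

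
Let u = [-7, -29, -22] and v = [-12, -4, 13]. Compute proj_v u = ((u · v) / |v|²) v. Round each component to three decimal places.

u · v = (-7)·(-12) + (-29)·(-4) + (-22)·13 = 84 + 116 - 286 = -86
|v|² = 144 + 16 + 169 = 329
proj_v u = (-86/329) · (-12, -4, 13) ≈ (3.137, 1.046, -3.398)

(3.137, 1.046, -3.398)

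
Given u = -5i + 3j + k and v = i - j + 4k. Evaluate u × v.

i: 3·4 - 1·(-1) = 12 - (-1) = 13
j: 1·1 - (-5)·4 = 1 - (-20) = 21
k: (-5)·(-1) - 3·1 = 5 - 3 = 2
u × v = (13, 21, 2)

(13, 21, 2)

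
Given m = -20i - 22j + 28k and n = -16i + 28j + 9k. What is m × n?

i: (-22)·9 - 28·28 = -198 - 784 = -982
j: 28·(-16) - (-20)·9 = -448 - (-180) = -268
k: (-20)·28 - (-22)·(-16) = -560 - 352 = -912
m × n = (-982, -268, -912)

(-982, -268, -912)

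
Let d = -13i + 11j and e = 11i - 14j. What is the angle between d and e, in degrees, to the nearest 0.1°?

d · e = (-13)·11 + 11·(-14) = -143 - 154 = -297
|d|² = 169 + 121 = 290,  |d| = √290 ≈ 17.029386
|e|² = 121 + 196 = 317,  |e| = √317 ≈ 17.804494
cos θ = -297 / (17.029386 · 17.804494) ≈ -0.97955
θ = arccos(-0.97955) ≈ 168.4°

168.4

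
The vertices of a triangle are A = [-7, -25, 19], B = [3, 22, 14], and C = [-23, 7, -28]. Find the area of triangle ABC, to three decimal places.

1188.495

AB = (10, 47, -5),  AC = (-16, 32, -47)
i: 47·(-47) - (-5)·32 = -2209 - (-160) = -2049
j: (-5)·(-16) - 10·(-47) = 80 - (-470) = 550
k: 10·32 - 47·(-16) = 320 - (-752) = 1072
AB × AC = (-2049, 550, 1072)
|AB × AC| = √5650085 ≈ 2376.9907
area = ½ · 2376.9907 ≈ 1188.495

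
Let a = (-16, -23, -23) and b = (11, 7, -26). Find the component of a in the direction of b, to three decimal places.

8.973

a · b = (-16)·11 + (-23)·7 + (-23)·(-26) = -176 - 161 + 598 = 261
|b| = √(121 + 49 + 676) = √846 ≈ 29.0861
comp_b a = 261 / √846 ≈ 8.973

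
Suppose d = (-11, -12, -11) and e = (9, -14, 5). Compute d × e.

i: (-12)·5 - (-11)·(-14) = -60 - 154 = -214
j: (-11)·9 - (-11)·5 = -99 - (-55) = -44
k: (-11)·(-14) - (-12)·9 = 154 - (-108) = 262
d × e = (-214, -44, 262)

(-214, -44, 262)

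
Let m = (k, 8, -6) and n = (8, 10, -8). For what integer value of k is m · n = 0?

-16

m · n = k·8 + 8·10 + (-6)·(-8) = 128 + 8k
Set equal to 0: 8k = -128, so k = -16.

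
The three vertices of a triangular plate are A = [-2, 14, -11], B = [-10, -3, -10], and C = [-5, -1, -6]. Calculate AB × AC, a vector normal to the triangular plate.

(-70, 37, 69)

AB = (-8, -17, 1)
AC = (-3, -15, 5)
i: (-17)·5 - 1·(-15) = -85 - (-15) = -70
j: 1·(-3) - (-8)·5 = -3 - (-40) = 37
k: (-8)·(-15) - (-17)·(-3) = 120 - 51 = 69
AB × AC = (-70, 37, 69)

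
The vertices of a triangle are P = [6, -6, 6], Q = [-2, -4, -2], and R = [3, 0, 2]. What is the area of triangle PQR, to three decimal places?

29.275

PQ = (-8, 2, -8),  PR = (-3, 6, -4)
i: 2·(-4) - (-8)·6 = -8 - (-48) = 40
j: (-8)·(-3) - (-8)·(-4) = 24 - 32 = -8
k: (-8)·6 - 2·(-3) = -48 - (-6) = -42
PQ × PR = (40, -8, -42)
|PQ × PR| = √3428 ≈ 58.5491
area = ½ · 58.5491 ≈ 29.275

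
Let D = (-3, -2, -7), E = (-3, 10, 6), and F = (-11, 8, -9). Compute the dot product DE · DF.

94

DE = E − D = (0, 12, 13)
DF = F − D = (-8, 10, -2)
DE · DF = 0·(-8) + 12·10 + 13·(-2) = 0 + 120 - 26 = 94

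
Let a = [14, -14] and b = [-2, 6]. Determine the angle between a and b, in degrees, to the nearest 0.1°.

a · b = 14·(-2) + (-14)·6 = -28 - 84 = -112
|a|² = 196 + 196 = 392,  |a| = √392 ≈ 19.798990
|b|² = 4 + 36 = 40,  |b| = √40 ≈ 6.324555
cos θ = -112 / (19.798990 · 6.324555) ≈ -0.89443
θ = arccos(-0.89443) ≈ 153.4°

153.4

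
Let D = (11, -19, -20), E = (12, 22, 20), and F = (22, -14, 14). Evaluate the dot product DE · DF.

1576

DE = E − D = (1, 41, 40)
DF = F − D = (11, 5, 34)
DE · DF = 1·11 + 41·5 + 40·34 = 11 + 205 + 1360 = 1576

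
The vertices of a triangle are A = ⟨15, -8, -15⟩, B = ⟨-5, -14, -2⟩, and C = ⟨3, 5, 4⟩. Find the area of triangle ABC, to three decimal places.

245.198

AB = (-20, -6, 13),  AC = (-12, 13, 19)
i: (-6)·19 - 13·13 = -114 - 169 = -283
j: 13·(-12) - (-20)·19 = -156 - (-380) = 224
k: (-20)·13 - (-6)·(-12) = -260 - 72 = -332
AB × AC = (-283, 224, -332)
|AB × AC| = √240489 ≈ 490.3968
area = ½ · 490.3968 ≈ 245.198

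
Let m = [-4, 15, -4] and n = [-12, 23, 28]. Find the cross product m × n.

i: 15·28 - (-4)·23 = 420 - (-92) = 512
j: (-4)·(-12) - (-4)·28 = 48 - (-112) = 160
k: (-4)·23 - 15·(-12) = -92 - (-180) = 88
m × n = (512, 160, 88)

(512, 160, 88)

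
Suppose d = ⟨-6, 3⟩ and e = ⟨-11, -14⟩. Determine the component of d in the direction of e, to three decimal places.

d · e = (-6)·(-11) + 3·(-14) = 66 - 42 = 24
|e| = √(121 + 196) = √317 ≈ 17.8045
comp_e d = 24 / √317 ≈ 1.348

1.348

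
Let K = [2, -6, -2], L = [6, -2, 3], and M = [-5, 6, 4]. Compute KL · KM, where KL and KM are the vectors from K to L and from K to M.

KL = L − K = (4, 4, 5)
KM = M − K = (-7, 12, 6)
KL · KM = 4·(-7) + 4·12 + 5·6 = -28 + 48 + 30 = 50

50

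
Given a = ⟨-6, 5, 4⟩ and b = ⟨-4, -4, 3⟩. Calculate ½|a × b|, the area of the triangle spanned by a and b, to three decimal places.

26.930

i: 5·3 - 4·(-4) = 15 - (-16) = 31
j: 4·(-4) - (-6)·3 = -16 - (-18) = 2
k: (-6)·(-4) - 5·(-4) = 24 - (-20) = 44
a × b = (31, 2, 44)
|a × b| = √(31² + 2² + 44²) = √2901 ≈ 53.8609
area = ½ · 53.8609 ≈ 26.930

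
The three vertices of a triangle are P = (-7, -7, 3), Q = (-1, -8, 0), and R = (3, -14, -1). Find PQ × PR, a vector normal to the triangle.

(-17, -6, -32)

PQ = (6, -1, -3)
PR = (10, -7, -4)
i: (-1)·(-4) - (-3)·(-7) = 4 - 21 = -17
j: (-3)·10 - 6·(-4) = -30 - (-24) = -6
k: 6·(-7) - (-1)·10 = -42 - (-10) = -32
PQ × PR = (-17, -6, -32)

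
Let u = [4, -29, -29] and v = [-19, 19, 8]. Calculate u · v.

u · v = 4·(-19) + (-29)·19 + (-29)·8 = -76 - 551 - 232 = -859

-859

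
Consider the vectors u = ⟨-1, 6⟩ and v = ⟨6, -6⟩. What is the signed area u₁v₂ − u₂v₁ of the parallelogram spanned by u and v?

(-1)·(-6) - 6·6 = 6 - 36 = -30

-30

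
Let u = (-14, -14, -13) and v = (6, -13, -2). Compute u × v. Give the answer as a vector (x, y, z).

(-141, -106, 266)

i: (-14)·(-2) - (-13)·(-13) = 28 - 169 = -141
j: (-13)·6 - (-14)·(-2) = -78 - 28 = -106
k: (-14)·(-13) - (-14)·6 = 182 - (-84) = 266
u × v = (-141, -106, 266)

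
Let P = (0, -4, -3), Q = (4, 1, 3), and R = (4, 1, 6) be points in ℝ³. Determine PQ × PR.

PQ = (4, 5, 6)
PR = (4, 5, 9)
i: 5·9 - 6·5 = 45 - 30 = 15
j: 6·4 - 4·9 = 24 - 36 = -12
k: 4·5 - 5·4 = 20 - 20 = 0
PQ × PR = (15, -12, 0)

(15, -12, 0)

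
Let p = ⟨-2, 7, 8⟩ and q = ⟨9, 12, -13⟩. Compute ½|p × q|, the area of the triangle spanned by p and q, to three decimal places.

i: 7·(-13) - 8·12 = -91 - 96 = -187
j: 8·9 - (-2)·(-13) = 72 - 26 = 46
k: (-2)·12 - 7·9 = -24 - 63 = -87
p × q = (-187, 46, -87)
|p × q| = √((-187)² + 46² + (-87)²) = √44654 ≈ 211.3149
area = ½ · 211.3149 ≈ 105.657

105.657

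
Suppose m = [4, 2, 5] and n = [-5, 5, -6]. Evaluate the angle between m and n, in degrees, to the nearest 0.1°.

130.0

m · n = 4·(-5) + 2·5 + 5·(-6) = -20 + 10 - 30 = -40
|m|² = 16 + 4 + 25 = 45,  |m| = √45 ≈ 6.708204
|n|² = 25 + 25 + 36 = 86,  |n| = √86 ≈ 9.273618
cos θ = -40 / (6.708204 · 9.273618) ≈ -0.64299
θ = arccos(-0.64299) ≈ 130.0°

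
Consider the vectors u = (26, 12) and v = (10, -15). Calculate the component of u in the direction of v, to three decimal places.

4.438

u · v = 26·10 + 12·(-15) = 260 - 180 = 80
|v| = √(100 + 225) = √325 ≈ 18.0278
comp_v u = 80 / √325 ≈ 4.438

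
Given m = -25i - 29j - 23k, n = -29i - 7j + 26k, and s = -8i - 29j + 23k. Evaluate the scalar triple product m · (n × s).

n × s:
i: (-7)·23 - 26·(-29) = -161 - (-754) = 593
j: 26·(-8) - (-29)·23 = -208 - (-667) = 459
k: (-29)·(-29) - (-7)·(-8) = 841 - 56 = 785
n × s = (593, 459, 785)
m · (n × s) = (-25)·593 + (-29)·459 + (-23)·785 = -14825 - 13311 - 18055 = -46191

-46191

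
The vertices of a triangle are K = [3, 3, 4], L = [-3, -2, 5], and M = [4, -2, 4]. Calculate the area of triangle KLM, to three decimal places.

KL = (-6, -5, 1),  KM = (1, -5, 0)
i: (-5)·0 - 1·(-5) = 0 - (-5) = 5
j: 1·1 - (-6)·0 = 1 - 0 = 1
k: (-6)·(-5) - (-5)·1 = 30 - (-5) = 35
KL × KM = (5, 1, 35)
|KL × KM| = √1251 ≈ 35.3695
area = ½ · 35.3695 ≈ 17.685

17.685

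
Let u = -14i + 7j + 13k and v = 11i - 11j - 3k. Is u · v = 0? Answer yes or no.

no

u · v = (-14)·11 + 7·(-11) + 13·(-3) = -154 - 77 - 39 = -270
Nonzero, so the vectors are not orthogonal.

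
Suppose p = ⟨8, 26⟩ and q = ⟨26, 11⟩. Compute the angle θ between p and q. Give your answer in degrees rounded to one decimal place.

p · q = 8·26 + 26·11 = 208 + 286 = 494
|p|² = 64 + 676 = 740,  |p| = √740 ≈ 27.202941
|q|² = 676 + 121 = 797,  |q| = √797 ≈ 28.231188
cos θ = 494 / (27.202941 · 28.231188) ≈ 0.64325
θ = arccos(0.64325) ≈ 50.0°

50.0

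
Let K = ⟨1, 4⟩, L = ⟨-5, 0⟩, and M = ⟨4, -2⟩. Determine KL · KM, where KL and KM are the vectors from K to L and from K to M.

KL = L − K = (-6, -4)
KM = M − K = (3, -6)
KL · KM = (-6)·3 + (-4)·(-6) = -18 + 24 = 6

6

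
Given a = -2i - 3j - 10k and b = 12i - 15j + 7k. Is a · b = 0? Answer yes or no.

a · b = (-2)·12 + (-3)·(-15) + (-10)·7 = -24 + 45 - 70 = -49
Nonzero, so the vectors are not orthogonal.

no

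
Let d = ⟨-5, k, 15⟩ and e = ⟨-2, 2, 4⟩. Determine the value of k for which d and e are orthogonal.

d · e = (-5)·(-2) + k·2 + 15·4 = 70 + 2k
Set equal to 0: 2k = -70, so k = -35.

-35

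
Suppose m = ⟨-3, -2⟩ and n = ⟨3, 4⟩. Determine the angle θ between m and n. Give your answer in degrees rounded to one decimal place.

m · n = (-3)·3 + (-2)·4 = -9 - 8 = -17
|m|² = 9 + 4 = 13,  |m| = √13 ≈ 3.605551
|n|² = 9 + 16 = 25,  |n| = √25 ≈ 5.000000
cos θ = -17 / (3.605551 · 5.000000) ≈ -0.94299
θ = arccos(-0.94299) ≈ 160.6°

160.6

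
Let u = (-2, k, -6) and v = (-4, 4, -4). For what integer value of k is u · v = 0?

-8

u · v = (-2)·(-4) + k·4 + (-6)·(-4) = 32 + 4k
Set equal to 0: 4k = -32, so k = -8.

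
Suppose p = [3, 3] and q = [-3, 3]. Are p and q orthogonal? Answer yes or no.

yes

p · q = 3·(-3) + 3·3 = -9 + 9 = 0
Zero, so the vectors are orthogonal.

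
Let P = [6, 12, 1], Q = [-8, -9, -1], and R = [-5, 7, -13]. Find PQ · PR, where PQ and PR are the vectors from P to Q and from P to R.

287

PQ = Q − P = (-14, -21, -2)
PR = R − P = (-11, -5, -14)
PQ · PR = (-14)·(-11) + (-21)·(-5) + (-2)·(-14) = 154 + 105 + 28 = 287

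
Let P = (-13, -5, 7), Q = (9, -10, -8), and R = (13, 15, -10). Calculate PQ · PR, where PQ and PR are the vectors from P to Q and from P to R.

PQ = Q − P = (22, -5, -15)
PR = R − P = (26, 20, -17)
PQ · PR = 22·26 + (-5)·20 + (-15)·(-17) = 572 - 100 + 255 = 727

727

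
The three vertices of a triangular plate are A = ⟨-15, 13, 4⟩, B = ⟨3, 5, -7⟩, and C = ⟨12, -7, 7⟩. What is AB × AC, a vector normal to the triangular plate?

(-244, -351, -144)

AB = (18, -8, -11)
AC = (27, -20, 3)
i: (-8)·3 - (-11)·(-20) = -24 - 220 = -244
j: (-11)·27 - 18·3 = -297 - 54 = -351
k: 18·(-20) - (-8)·27 = -360 - (-216) = -144
AB × AC = (-244, -351, -144)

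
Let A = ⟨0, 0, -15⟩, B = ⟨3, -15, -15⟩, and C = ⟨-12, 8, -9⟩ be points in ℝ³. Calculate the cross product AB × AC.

AB = (3, -15, 0)
AC = (-12, 8, 6)
i: (-15)·6 - 0·8 = -90 - 0 = -90
j: 0·(-12) - 3·6 = 0 - 18 = -18
k: 3·8 - (-15)·(-12) = 24 - 180 = -156
AB × AC = (-90, -18, -156)

(-90, -18, -156)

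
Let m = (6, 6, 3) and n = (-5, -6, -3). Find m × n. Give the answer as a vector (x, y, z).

(0, 3, -6)

i: 6·(-3) - 3·(-6) = -18 - (-18) = 0
j: 3·(-5) - 6·(-3) = -15 - (-18) = 3
k: 6·(-6) - 6·(-5) = -36 - (-30) = -6
m × n = (0, 3, -6)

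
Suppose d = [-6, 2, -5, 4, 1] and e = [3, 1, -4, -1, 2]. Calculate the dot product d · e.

2

d · e = (-6)·3 + 2·1 + (-5)·(-4) + 4·(-1) + 1·2 = -18 + 2 + 20 - 4 + 2 = 2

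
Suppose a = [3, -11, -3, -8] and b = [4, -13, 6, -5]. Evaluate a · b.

a · b = 3·4 + (-11)·(-13) + (-3)·6 + (-8)·(-5) = 12 + 143 - 18 + 40 = 177

177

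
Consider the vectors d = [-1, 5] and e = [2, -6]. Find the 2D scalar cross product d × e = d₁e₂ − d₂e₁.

(-1)·(-6) - 5·2 = 6 - 10 = -4

-4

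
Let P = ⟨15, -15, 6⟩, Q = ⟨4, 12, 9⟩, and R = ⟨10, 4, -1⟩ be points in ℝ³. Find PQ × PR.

PQ = (-11, 27, 3)
PR = (-5, 19, -7)
i: 27·(-7) - 3·19 = -189 - 57 = -246
j: 3·(-5) - (-11)·(-7) = -15 - 77 = -92
k: (-11)·19 - 27·(-5) = -209 - (-135) = -74
PQ × PR = (-246, -92, -74)

(-246, -92, -74)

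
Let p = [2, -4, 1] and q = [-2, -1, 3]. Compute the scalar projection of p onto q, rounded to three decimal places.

0.802

p · q = 2·(-2) + (-4)·(-1) + 1·3 = -4 + 4 + 3 = 3
|q| = √(4 + 1 + 9) = √14 ≈ 3.7417
comp_q p = 3 / √14 ≈ 0.802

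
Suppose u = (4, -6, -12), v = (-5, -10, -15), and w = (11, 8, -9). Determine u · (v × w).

1260

v × w:
i: (-10)·(-9) - (-15)·8 = 90 - (-120) = 210
j: (-15)·11 - (-5)·(-9) = -165 - 45 = -210
k: (-5)·8 - (-10)·11 = -40 - (-110) = 70
v × w = (210, -210, 70)
u · (v × w) = 4·210 + (-6)·(-210) + (-12)·70 = 840 + 1260 - 840 = 1260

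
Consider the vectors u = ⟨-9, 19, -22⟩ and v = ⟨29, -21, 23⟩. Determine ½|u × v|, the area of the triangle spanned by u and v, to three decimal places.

i: 19·23 - (-22)·(-21) = 437 - 462 = -25
j: (-22)·29 - (-9)·23 = -638 - (-207) = -431
k: (-9)·(-21) - 19·29 = 189 - 551 = -362
u × v = (-25, -431, -362)
|u × v| = √((-25)² + (-431)² + (-362)²) = √317430 ≈ 563.4093
area = ½ · 563.4093 ≈ 281.705

281.705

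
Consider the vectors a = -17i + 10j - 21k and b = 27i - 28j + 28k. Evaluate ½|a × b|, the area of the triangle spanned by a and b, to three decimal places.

i: 10·28 - (-21)·(-28) = 280 - 588 = -308
j: (-21)·27 - (-17)·28 = -567 - (-476) = -91
k: (-17)·(-28) - 10·27 = 476 - 270 = 206
a × b = (-308, -91, 206)
|a × b| = √((-308)² + (-91)² + 206²) = √145581 ≈ 381.5508
area = ½ · 381.5508 ≈ 190.775

190.775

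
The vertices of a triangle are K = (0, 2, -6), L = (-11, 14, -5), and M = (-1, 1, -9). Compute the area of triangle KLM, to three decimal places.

KL = (-11, 12, 1),  KM = (-1, -1, -3)
i: 12·(-3) - 1·(-1) = -36 - (-1) = -35
j: 1·(-1) - (-11)·(-3) = -1 - 33 = -34
k: (-11)·(-1) - 12·(-1) = 11 - (-12) = 23
KL × KM = (-35, -34, 23)
|KL × KM| = √2910 ≈ 53.9444
area = ½ · 53.9444 ≈ 26.972

26.972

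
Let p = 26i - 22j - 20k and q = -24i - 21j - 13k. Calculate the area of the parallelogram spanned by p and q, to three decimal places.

1356.671

i: (-22)·(-13) - (-20)·(-21) = 286 - 420 = -134
j: (-20)·(-24) - 26·(-13) = 480 - (-338) = 818
k: 26·(-21) - (-22)·(-24) = -546 - 528 = -1074
p × q = (-134, 818, -1074)
|p × q| = √((-134)² + 818² + (-1074)²) = √1840556 ≈ 1356.6709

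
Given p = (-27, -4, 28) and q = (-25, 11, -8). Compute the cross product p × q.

(-276, -916, -397)

i: (-4)·(-8) - 28·11 = 32 - 308 = -276
j: 28·(-25) - (-27)·(-8) = -700 - 216 = -916
k: (-27)·11 - (-4)·(-25) = -297 - 100 = -397
p × q = (-276, -916, -397)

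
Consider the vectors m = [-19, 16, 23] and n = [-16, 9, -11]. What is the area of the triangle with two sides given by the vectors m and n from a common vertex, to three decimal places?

i: 16·(-11) - 23·9 = -176 - 207 = -383
j: 23·(-16) - (-19)·(-11) = -368 - 209 = -577
k: (-19)·9 - 16·(-16) = -171 - (-256) = 85
m × n = (-383, -577, 85)
|m × n| = √((-383)² + (-577)² + 85²) = √486843 ≈ 697.7414
area = ½ · 697.7414 ≈ 348.871

348.871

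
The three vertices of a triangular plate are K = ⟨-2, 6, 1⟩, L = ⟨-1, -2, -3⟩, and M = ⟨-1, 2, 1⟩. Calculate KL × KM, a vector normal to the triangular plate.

KL = (1, -8, -4)
KM = (1, -4, 0)
i: (-8)·0 - (-4)·(-4) = 0 - 16 = -16
j: (-4)·1 - 1·0 = -4 - 0 = -4
k: 1·(-4) - (-8)·1 = -4 - (-8) = 4
KL × KM = (-16, -4, 4)

(-16, -4, 4)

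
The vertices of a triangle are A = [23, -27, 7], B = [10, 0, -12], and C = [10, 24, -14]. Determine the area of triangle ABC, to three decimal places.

254.767

AB = (-13, 27, -19),  AC = (-13, 51, -21)
i: 27·(-21) - (-19)·51 = -567 - (-969) = 402
j: (-19)·(-13) - (-13)·(-21) = 247 - 273 = -26
k: (-13)·51 - 27·(-13) = -663 - (-351) = -312
AB × AC = (402, -26, -312)
|AB × AC| = √259624 ≈ 509.5331
area = ½ · 509.5331 ≈ 254.767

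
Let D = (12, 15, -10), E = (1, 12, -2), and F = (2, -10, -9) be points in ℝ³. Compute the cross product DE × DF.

DE = (-11, -3, 8)
DF = (-10, -25, 1)
i: (-3)·1 - 8·(-25) = -3 - (-200) = 197
j: 8·(-10) - (-11)·1 = -80 - (-11) = -69
k: (-11)·(-25) - (-3)·(-10) = 275 - 30 = 245
DE × DF = (197, -69, 245)

(197, -69, 245)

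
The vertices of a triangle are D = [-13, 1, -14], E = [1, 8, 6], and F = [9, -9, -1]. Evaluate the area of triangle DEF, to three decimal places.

DE = (14, 7, 20),  DF = (22, -10, 13)
i: 7·13 - 20·(-10) = 91 - (-200) = 291
j: 20·22 - 14·13 = 440 - 182 = 258
k: 14·(-10) - 7·22 = -140 - 154 = -294
DE × DF = (291, 258, -294)
|DE × DF| = √237681 ≈ 487.5254
area = ½ · 487.5254 ≈ 243.763

243.763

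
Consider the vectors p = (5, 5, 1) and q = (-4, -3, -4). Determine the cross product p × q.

i: 5·(-4) - 1·(-3) = -20 - (-3) = -17
j: 1·(-4) - 5·(-4) = -4 - (-20) = 16
k: 5·(-3) - 5·(-4) = -15 - (-20) = 5
p × q = (-17, 16, 5)

(-17, 16, 5)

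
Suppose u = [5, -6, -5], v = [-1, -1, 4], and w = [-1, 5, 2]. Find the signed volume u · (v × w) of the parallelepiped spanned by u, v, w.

v × w:
i: (-1)·2 - 4·5 = -2 - 20 = -22
j: 4·(-1) - (-1)·2 = -4 - (-2) = -2
k: (-1)·5 - (-1)·(-1) = -5 - 1 = -6
v × w = (-22, -2, -6)
u · (v × w) = 5·(-22) + (-6)·(-2) + (-5)·(-6) = -110 + 12 + 30 = -68

-68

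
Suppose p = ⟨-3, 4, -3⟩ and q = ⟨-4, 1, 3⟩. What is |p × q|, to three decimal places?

i: 4·3 - (-3)·1 = 12 - (-3) = 15
j: (-3)·(-4) - (-3)·3 = 12 - (-9) = 21
k: (-3)·1 - 4·(-4) = -3 - (-16) = 13
p × q = (15, 21, 13)
|p × q| = √(15² + 21² + 13²) = √835 ≈ 28.8964

28.896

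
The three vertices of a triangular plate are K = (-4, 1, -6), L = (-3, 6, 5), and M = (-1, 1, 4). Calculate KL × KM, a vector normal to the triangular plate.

(50, 23, -15)

KL = (1, 5, 11)
KM = (3, 0, 10)
i: 5·10 - 11·0 = 50 - 0 = 50
j: 11·3 - 1·10 = 33 - 10 = 23
k: 1·0 - 5·3 = 0 - 15 = -15
KL × KM = (50, 23, -15)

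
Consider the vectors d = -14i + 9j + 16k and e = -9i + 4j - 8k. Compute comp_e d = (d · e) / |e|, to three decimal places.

d · e = (-14)·(-9) + 9·4 + 16·(-8) = 126 + 36 - 128 = 34
|e| = √(81 + 16 + 64) = √161 ≈ 12.6886
comp_e d = 34 / √161 ≈ 2.680

2.680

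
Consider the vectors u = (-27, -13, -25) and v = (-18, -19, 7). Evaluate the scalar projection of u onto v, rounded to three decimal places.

u · v = (-27)·(-18) + (-13)·(-19) + (-25)·7 = 486 + 247 - 175 = 558
|v| = √(324 + 361 + 49) = √734 ≈ 27.0924
comp_v u = 558 / √734 ≈ 20.596

20.596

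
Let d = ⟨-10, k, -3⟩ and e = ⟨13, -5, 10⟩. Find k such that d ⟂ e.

-32

d · e = (-10)·13 + k·(-5) + (-3)·10 = -160 - 5k
Set equal to 0: -5k = 160, so k = -32.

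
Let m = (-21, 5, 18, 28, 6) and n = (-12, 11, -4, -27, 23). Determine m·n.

m · n = (-21)·(-12) + 5·11 + 18·(-4) + 28·(-27) + 6·23 = 252 + 55 - 72 - 756 + 138 = -383

-383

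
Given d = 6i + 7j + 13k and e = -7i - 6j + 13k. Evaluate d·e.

85

d · e = 6·(-7) + 7·(-6) + 13·13 = -42 - 42 + 169 = 85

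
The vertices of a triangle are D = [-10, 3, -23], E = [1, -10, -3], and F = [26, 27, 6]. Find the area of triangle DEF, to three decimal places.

598.138

DE = (11, -13, 20),  DF = (36, 24, 29)
i: (-13)·29 - 20·24 = -377 - 480 = -857
j: 20·36 - 11·29 = 720 - 319 = 401
k: 11·24 - (-13)·36 = 264 - (-468) = 732
DE × DF = (-857, 401, 732)
|DE × DF| = √1431074 ≈ 1196.2751
area = ½ · 1196.2751 ≈ 598.138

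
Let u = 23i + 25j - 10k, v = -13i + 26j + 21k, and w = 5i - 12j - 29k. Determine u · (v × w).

-18606

v × w:
i: 26·(-29) - 21·(-12) = -754 - (-252) = -502
j: 21·5 - (-13)·(-29) = 105 - 377 = -272
k: (-13)·(-12) - 26·5 = 156 - 130 = 26
v × w = (-502, -272, 26)
u · (v × w) = 23·(-502) + 25·(-272) + (-10)·26 = -11546 - 6800 - 260 = -18606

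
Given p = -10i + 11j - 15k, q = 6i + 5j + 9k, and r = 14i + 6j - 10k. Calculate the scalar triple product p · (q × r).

3596

q × r:
i: 5·(-10) - 9·6 = -50 - 54 = -104
j: 9·14 - 6·(-10) = 126 - (-60) = 186
k: 6·6 - 5·14 = 36 - 70 = -34
q × r = (-104, 186, -34)
p · (q × r) = (-10)·(-104) + 11·186 + (-15)·(-34) = 1040 + 2046 + 510 = 3596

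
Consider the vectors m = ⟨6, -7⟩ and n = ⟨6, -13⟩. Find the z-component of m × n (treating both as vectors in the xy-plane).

-36

6·(-13) - (-7)·6 = -78 - (-42) = -36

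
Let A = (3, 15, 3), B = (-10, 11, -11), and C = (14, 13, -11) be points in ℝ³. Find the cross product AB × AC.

AB = (-13, -4, -14)
AC = (11, -2, -14)
i: (-4)·(-14) - (-14)·(-2) = 56 - 28 = 28
j: (-14)·11 - (-13)·(-14) = -154 - 182 = -336
k: (-13)·(-2) - (-4)·11 = 26 - (-44) = 70
AB × AC = (28, -336, 70)

(28, -336, 70)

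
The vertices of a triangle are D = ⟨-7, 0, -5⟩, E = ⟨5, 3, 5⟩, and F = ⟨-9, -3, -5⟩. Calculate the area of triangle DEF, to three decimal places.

DE = (12, 3, 10),  DF = (-2, -3, 0)
i: 3·0 - 10·(-3) = 0 - (-30) = 30
j: 10·(-2) - 12·0 = -20 - 0 = -20
k: 12·(-3) - 3·(-2) = -36 - (-6) = -30
DE × DF = (30, -20, -30)
|DE × DF| = √2200 ≈ 46.9042
area = ½ · 46.9042 ≈ 23.452

23.452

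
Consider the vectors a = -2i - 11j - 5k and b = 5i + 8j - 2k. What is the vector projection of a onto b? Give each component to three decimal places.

(-4.731, -7.570, 1.892)

a · b = (-2)·5 + (-11)·8 + (-5)·(-2) = -10 - 88 + 10 = -88
|b|² = 25 + 64 + 4 = 93
proj_b a = (-88/93) · (5, 8, -2) ≈ (-4.731, -7.570, 1.892)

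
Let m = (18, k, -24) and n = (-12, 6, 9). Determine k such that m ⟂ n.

72

m · n = 18·(-12) + k·6 + (-24)·9 = -432 + 6k
Set equal to 0: 6k = 432, so k = 72.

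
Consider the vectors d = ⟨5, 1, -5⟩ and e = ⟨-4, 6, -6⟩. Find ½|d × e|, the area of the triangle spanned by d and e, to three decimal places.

32.527

i: 1·(-6) - (-5)·6 = -6 - (-30) = 24
j: (-5)·(-4) - 5·(-6) = 20 - (-30) = 50
k: 5·6 - 1·(-4) = 30 - (-4) = 34
d × e = (24, 50, 34)
|d × e| = √(24² + 50² + 34²) = √4232 ≈ 65.0538
area = ½ · 65.0538 ≈ 32.527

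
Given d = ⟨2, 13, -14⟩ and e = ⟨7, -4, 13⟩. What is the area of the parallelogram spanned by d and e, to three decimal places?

i: 13·13 - (-14)·(-4) = 169 - 56 = 113
j: (-14)·7 - 2·13 = -98 - 26 = -124
k: 2·(-4) - 13·7 = -8 - 91 = -99
d × e = (113, -124, -99)
|d × e| = √(113² + (-124)² + (-99)²) = √37946 ≈ 194.7973

194.797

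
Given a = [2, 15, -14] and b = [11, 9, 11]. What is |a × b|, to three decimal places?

370.494

i: 15·11 - (-14)·9 = 165 - (-126) = 291
j: (-14)·11 - 2·11 = -154 - 22 = -176
k: 2·9 - 15·11 = 18 - 165 = -147
a × b = (291, -176, -147)
|a × b| = √(291² + (-176)² + (-147)²) = √137266 ≈ 370.4943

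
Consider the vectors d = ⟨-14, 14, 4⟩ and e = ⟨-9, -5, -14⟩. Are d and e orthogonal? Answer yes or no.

yes

d · e = (-14)·(-9) + 14·(-5) + 4·(-14) = 126 - 70 - 56 = 0
Zero, so the vectors are orthogonal.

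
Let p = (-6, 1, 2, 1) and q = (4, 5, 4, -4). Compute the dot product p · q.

-15

p · q = (-6)·4 + 1·5 + 2·4 + 1·(-4) = -24 + 5 + 8 - 4 = -15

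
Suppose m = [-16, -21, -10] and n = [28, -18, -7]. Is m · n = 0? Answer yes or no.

yes

m · n = (-16)·28 + (-21)·(-18) + (-10)·(-7) = -448 + 378 + 70 = 0
Zero, so the vectors are orthogonal.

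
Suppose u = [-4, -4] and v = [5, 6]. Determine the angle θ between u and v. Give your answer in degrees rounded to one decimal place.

174.8

u · v = (-4)·5 + (-4)·6 = -20 - 24 = -44
|u|² = 16 + 16 = 32,  |u| = √32 ≈ 5.656854
|v|² = 25 + 36 = 61,  |v| = √61 ≈ 7.810250
cos θ = -44 / (5.656854 · 7.810250) ≈ -0.99589
θ = arccos(-0.99589) ≈ 174.8°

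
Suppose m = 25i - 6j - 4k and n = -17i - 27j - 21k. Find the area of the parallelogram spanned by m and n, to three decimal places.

977.600

i: (-6)·(-21) - (-4)·(-27) = 126 - 108 = 18
j: (-4)·(-17) - 25·(-21) = 68 - (-525) = 593
k: 25·(-27) - (-6)·(-17) = -675 - 102 = -777
m × n = (18, 593, -777)
|m × n| = √(18² + 593² + (-777)²) = √955702 ≈ 977.6001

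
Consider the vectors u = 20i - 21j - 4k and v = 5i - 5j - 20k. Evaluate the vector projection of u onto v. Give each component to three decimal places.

u · v = 20·5 + (-21)·(-5) + (-4)·(-20) = 100 + 105 + 80 = 285
|v|² = 25 + 25 + 400 = 450
proj_v u = (285/450) · (5, -5, -20) ≈ (3.167, -3.167, -12.667)

(3.167, -3.167, -12.667)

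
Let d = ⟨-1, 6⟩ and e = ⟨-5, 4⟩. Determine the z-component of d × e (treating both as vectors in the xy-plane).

26

(-1)·4 - 6·(-5) = -4 - (-30) = 26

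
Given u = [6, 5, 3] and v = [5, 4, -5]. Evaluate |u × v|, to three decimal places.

i: 5·(-5) - 3·4 = -25 - 12 = -37
j: 3·5 - 6·(-5) = 15 - (-30) = 45
k: 6·4 - 5·5 = 24 - 25 = -1
u × v = (-37, 45, -1)
|u × v| = √((-37)² + 45² + (-1)²) = √3395 ≈ 58.2666

58.267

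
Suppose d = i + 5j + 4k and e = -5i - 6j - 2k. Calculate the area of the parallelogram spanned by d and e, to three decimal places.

29.682

i: 5·(-2) - 4·(-6) = -10 - (-24) = 14
j: 4·(-5) - 1·(-2) = -20 - (-2) = -18
k: 1·(-6) - 5·(-5) = -6 - (-25) = 19
d × e = (14, -18, 19)
|d × e| = √(14² + (-18)² + 19²) = √881 ≈ 29.6816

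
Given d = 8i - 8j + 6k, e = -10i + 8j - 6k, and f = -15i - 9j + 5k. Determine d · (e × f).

e × f:
i: 8·5 - (-6)·(-9) = 40 - 54 = -14
j: (-6)·(-15) - (-10)·5 = 90 - (-50) = 140
k: (-10)·(-9) - 8·(-15) = 90 - (-120) = 210
e × f = (-14, 140, 210)
d · (e × f) = 8·(-14) + (-8)·140 + 6·210 = -112 - 1120 + 1260 = 28

28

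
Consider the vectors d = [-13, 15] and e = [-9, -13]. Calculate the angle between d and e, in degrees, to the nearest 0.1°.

104.4

d · e = (-13)·(-9) + 15·(-13) = 117 - 195 = -78
|d|² = 169 + 225 = 394,  |d| = √394 ≈ 19.849433
|e|² = 81 + 169 = 250,  |e| = √250 ≈ 15.811388
cos θ = -78 / (19.849433 · 15.811388) ≈ -0.24853
θ = arccos(-0.24853) ≈ 104.4°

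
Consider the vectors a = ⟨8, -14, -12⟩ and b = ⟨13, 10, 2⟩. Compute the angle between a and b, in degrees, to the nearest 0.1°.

a · b = 8·13 + (-14)·10 + (-12)·2 = 104 - 140 - 24 = -60
|a|² = 64 + 196 + 144 = 404,  |a| = √404 ≈ 20.099751
|b|² = 169 + 100 + 4 = 273,  |b| = √273 ≈ 16.522712
cos θ = -60 / (20.099751 · 16.522712) ≈ -0.18067
θ = arccos(-0.18067) ≈ 100.4°

100.4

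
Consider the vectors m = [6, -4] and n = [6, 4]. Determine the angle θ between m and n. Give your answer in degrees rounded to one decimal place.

67.4

m · n = 6·6 + (-4)·4 = 36 - 16 = 20
|m|² = 36 + 16 = 52,  |m| = √52 ≈ 7.211103
|n|² = 36 + 16 = 52,  |n| = √52 ≈ 7.211103
cos θ = 20 / (7.211103 · 7.211103) ≈ 0.38462
θ = arccos(0.38462) ≈ 67.4°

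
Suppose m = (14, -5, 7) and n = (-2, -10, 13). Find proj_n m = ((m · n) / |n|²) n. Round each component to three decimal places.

(-0.828, -4.139, 5.381)

m · n = 14·(-2) + (-5)·(-10) + 7·13 = -28 + 50 + 91 = 113
|n|² = 4 + 100 + 169 = 273
proj_n m = (113/273) · (-2, -10, 13) ≈ (-0.828, -4.139, 5.381)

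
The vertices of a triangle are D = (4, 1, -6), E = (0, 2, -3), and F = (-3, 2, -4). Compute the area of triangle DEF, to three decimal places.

DE = (-4, 1, 3),  DF = (-7, 1, 2)
i: 1·2 - 3·1 = 2 - 3 = -1
j: 3·(-7) - (-4)·2 = -21 - (-8) = -13
k: (-4)·1 - 1·(-7) = -4 - (-7) = 3
DE × DF = (-1, -13, 3)
|DE × DF| = √179 ≈ 13.3791
area = ½ · 13.3791 ≈ 6.690

6.690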